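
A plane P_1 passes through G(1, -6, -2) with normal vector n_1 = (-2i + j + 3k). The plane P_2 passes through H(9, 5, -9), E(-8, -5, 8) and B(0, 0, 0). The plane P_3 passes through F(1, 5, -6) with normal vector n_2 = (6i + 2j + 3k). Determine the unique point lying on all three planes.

P_1: n_1·r = n_1·G gives -2x + y + 3z = -14.
HE = (-17, -10, 17), HB = (-9, -5, 9); a normal to P_2 is HE × HB = (-5, 0, -5).
Using H: P_2 has equation -5x - 5z = 0.
P_3: n_2·r = n_2·F gives 6x + 2y + 3z = -2.
Solving the 3×3 linear system -2x + y + 3z = -14, -5x - 5z = 0, 6x + 2y + 3z = -2 (e.g. by elimination or Cramer's rule, determinant = -65) gives (2, -4, -2).

(2, -4, -2)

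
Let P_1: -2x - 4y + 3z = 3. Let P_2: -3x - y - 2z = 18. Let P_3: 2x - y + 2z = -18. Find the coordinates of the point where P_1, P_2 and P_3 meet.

Solving the 3×3 linear system -2x - 4y + 3z = 3, -3x - y - 2z = 18, 2x - y + 2z = -18 (e.g. by elimination or Cramer's rule, determinant = 15) gives (-8, 4, 1).

(-8, 4, 1)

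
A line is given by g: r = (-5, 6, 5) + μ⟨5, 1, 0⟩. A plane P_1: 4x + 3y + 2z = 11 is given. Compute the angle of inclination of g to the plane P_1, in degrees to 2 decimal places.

sin θ = |n·v| / (|n||v|) = |23| / (√29 · √26) = 0.83761.
θ ≈ 56.89°.

56.89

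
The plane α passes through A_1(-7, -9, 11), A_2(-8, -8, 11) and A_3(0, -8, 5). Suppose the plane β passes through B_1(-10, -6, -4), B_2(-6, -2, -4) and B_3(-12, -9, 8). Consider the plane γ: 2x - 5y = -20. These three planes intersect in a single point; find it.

A_1A_2 = (-1, 1, 0), A_1A_3 = (7, 1, -6); a normal to α is A_1A_2 × A_1A_3 = (-6, -6, -8).
Using A_1: α has equation -6x - 6y - 8z = 8.
B_1B_2 = (4, 4, 0), B_1B_3 = (-2, -3, 12); a normal to β is B_1B_2 × B_1B_3 = (48, -48, -4).
Using B_1: β has equation 48x - 48y - 4z = -176.
Solving the 3×3 linear system -6x - 6y - 8z = 8, 48x - 48y - 4z = -176, 2x - 5y = -20 (e.g. by elimination or Cramer's rule, determinant = 1320) gives (0, 4, -4).

(0, 4, -4)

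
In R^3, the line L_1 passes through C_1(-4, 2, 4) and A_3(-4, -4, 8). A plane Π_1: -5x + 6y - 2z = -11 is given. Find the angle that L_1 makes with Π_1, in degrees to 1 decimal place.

A direction vector for L_1 is A_3 − C_1 = (0, -6, 4).
sin θ = |n·v| / (|n||v|) = |-44| / (√65 · √52) = 0.75682.
θ ≈ 49.2°.

49.2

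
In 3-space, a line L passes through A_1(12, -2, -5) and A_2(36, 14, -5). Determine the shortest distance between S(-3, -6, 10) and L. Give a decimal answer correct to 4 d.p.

A direction vector for L is A_2 − A_1 = (24, 16, 0).
Taking (12, -2, -5) on L with direction v = (24, 16, 0): w = S − (12, -2, -5) = (-15, -4, 15), and w × v = (-240, 360, -144).
Distance = |w × v| / |v| = √207936 / √832 ≈ 15.8090.

15.8090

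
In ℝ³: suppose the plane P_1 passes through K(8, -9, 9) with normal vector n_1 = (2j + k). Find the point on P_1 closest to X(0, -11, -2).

(0, -5, 1)

P_1: n_1·r = n_1·K gives 2y + z = -9.
Foot = X − λn with λ = (n·X − d)/|n|² = (-24 − (-9))/5 = -3.
Foot = (0, -11, -2) − (-3)·(0, 2, 1) = (0, -5, 1).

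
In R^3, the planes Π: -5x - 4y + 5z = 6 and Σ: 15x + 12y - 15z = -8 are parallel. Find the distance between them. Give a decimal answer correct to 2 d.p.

Rescale Σ by 1/(-3): -5x - 4y + 5z = 8/3. Then distance = |6 − (8/3)| / √66 ≈ 0.41.

0.41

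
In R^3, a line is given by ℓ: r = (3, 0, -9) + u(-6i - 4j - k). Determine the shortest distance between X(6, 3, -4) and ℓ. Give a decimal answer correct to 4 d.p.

Taking (3, 0, -9) on ℓ with direction v = (-6, -4, -1): w = X − (3, 0, -9) = (3, 3, 5), and w × v = (17, -27, 6).
Distance = |w × v| / |v| = √1054 / √53 ≈ 4.4595.

4.4595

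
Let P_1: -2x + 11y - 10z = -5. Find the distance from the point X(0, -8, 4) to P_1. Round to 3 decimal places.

8.200

n·X − d = (-2)·(0) + (11)·(-8) + (-10)·(4) − (-5) = -123; |n| = √225.
Distance = |-123| / √225 = 123/√225 ≈ 8.200.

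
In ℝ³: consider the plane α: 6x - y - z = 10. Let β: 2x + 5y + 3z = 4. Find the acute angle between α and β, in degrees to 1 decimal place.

84.0

cos θ = |n₁·n₂| / (|n₁||n₂|) = |4| / (√38 · √38).
θ = arccos(0.10526) ≈ 84.0°.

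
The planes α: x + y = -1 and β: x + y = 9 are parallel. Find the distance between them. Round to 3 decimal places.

7.071

Same normal n = (1, 1, 0) with |n| = √2; distance = |-1 − 9| / |n| = 10/√2 ≈ 7.071.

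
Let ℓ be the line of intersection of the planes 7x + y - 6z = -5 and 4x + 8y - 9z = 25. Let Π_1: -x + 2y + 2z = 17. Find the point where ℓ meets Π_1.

(1, 6, 3)

Direction of ℓ: (7, 1, -6) × (4, 8, -9) = (39, 39, 52).
A point on ℓ: solving the two plane equations with x = 10 gives (10, 15, 15).
Substitute r = (10, 15, 15) + t(39, 39, 52) into the plane: 50 + 143t = 17, so t = -3/13.
Intersection: (10, 15, 15) + (-3/13)·(39, 39, 52) = (1, 6, 3).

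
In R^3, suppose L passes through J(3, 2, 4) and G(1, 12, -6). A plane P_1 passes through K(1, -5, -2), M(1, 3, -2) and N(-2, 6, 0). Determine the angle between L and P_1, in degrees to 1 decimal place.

41.3

A direction vector for L is G − J = (-2, 10, -10).
KM = (0, 8, 0), KN = (-3, 11, 2); a normal to P_1 is KM × KN = (16, 0, 24).
Using K: P_1 has equation 16x + 24z = -32.
sin θ = |n·v| / (|n||v|) = |-272| / (√832 · √204) = 0.66023.
θ ≈ 41.3°.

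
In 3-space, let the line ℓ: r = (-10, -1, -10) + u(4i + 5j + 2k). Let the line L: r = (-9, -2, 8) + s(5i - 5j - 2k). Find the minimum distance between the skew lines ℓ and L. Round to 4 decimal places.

Common perpendicular direction n = (4, 5, 2) × (5, -5, -2) = (0, 18, -45).
With w = (-9, -2, 8) − (-10, -1, -10) = (1, -1, 18), w · n = -828.
Distance = |w · n| / |n| = |-828| / √2349 ≈ 17.0840.

17.0840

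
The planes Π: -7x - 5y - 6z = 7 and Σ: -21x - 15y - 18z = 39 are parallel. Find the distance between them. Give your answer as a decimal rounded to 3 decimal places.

Rescale Σ by 1/3: -7x - 5y - 6z = 13. Then distance = |7 − 13| / √110 ≈ 0.572.

0.572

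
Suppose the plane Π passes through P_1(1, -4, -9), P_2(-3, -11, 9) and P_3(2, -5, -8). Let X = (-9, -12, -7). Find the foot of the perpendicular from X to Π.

P_1P_2 = (-4, -7, 18), P_1P_3 = (1, -1, 1); a normal to Π is P_1P_2 × P_1P_3 = (11, 22, 11).
Using P_1: Π has equation 11x + 22y + 11z = -176.
Foot = X − λn with λ = (n·X − d)/|n|² = (-440 − (-176))/726 = -4/11.
Foot = (-9, -12, -7) − (-4/11)·(11, 22, 11) = (-5, -4, -3).

(-5, -4, -3)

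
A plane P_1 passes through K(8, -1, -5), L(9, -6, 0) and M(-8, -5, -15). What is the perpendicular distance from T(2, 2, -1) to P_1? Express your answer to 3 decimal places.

7.440

KL = (1, -5, 5), KM = (-16, -4, -10); a normal to P_1 is KL × KM = (70, -70, -84).
Using K: P_1 has equation 70x - 70y - 84z = 1050.
n·T − d = (70)·(2) + (-70)·(2) + (-84)·(-1) − 1050 = -966; |n| = √16856.
Distance = |-966| / √16856 = 966/√16856 ≈ 7.440.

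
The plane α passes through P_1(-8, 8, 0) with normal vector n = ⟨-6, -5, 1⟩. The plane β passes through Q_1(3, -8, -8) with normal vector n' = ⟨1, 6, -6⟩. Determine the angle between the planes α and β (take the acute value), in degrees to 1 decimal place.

51.4

α: n·r = n·P_1 gives -6x - 5y + z = 8.
β: n'·r = n'·Q_1 gives x + 6y - 6z = 3.
cos θ = |n₁·n₂| / (|n₁||n₂|) = |-42| / (√62 · √73).
θ = arccos(0.62430) ≈ 51.4°.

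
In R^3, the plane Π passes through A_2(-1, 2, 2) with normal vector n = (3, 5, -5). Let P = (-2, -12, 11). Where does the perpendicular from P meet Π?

(4, -2, 1)

Π: n·r = n·A_2 gives 3x + 5y - 5z = -3.
Foot = P − λn with λ = (n·P − d)/|n|² = (-121 − (-3))/59 = -2.
Foot = (-2, -12, 11) − (-2)·(3, 5, -5) = (4, -2, 1).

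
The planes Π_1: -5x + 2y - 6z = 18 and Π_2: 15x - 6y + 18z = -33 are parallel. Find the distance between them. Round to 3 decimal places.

0.868

Rescale Π_2 by 1/(-3): -5x + 2y - 6z = 11. Then distance = |18 − 11| / √65 ≈ 0.868.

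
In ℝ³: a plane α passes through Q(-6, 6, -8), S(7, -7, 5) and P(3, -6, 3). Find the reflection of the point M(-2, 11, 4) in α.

QS = (13, -13, 13), QP = (9, -12, 11); a normal to α is QS × QP = (13, -26, -39).
Using Q: α has equation 13x - 26y - 39z = 78.
λ = (n·M − d)/|n|² = (-468 − 78)/2366 = -3/13.
Reflection = M − 2λn = (-2, 11, 4) − (-6/13)·(13, -26, -39) = (4, -1, -14).

(4, -1, -14)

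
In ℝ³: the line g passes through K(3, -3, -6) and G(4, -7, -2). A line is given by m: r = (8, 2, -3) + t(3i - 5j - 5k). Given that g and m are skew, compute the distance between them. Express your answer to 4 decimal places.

6.9510

A direction vector for g is G − K = (1, -4, 4).
Common perpendicular direction n = (1, -4, 4) × (3, -5, -5) = (40, 17, 7).
With w = (8, 2, -3) − (3, -3, -6) = (5, 5, 3), w · n = 306.
Distance = |w · n| / |n| = |306| / √1938 ≈ 6.9510.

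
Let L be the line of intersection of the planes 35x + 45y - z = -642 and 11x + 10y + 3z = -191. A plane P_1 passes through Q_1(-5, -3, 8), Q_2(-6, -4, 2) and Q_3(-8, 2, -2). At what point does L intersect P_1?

(-7, -9, -8)

Direction of L: (35, 45, -1) × (11, 10, 3) = (145, -116, -145).
A point on L: solving the two plane equations with x = -22 gives (-22, 3, 7).
Q_1Q_2 = (-1, -1, -6), Q_1Q_3 = (-3, 5, -10); a normal to P_1 is Q_1Q_2 × Q_1Q_3 = (40, 8, -8).
Using Q_1: P_1 has equation 40x + 8y - 8z = -288.
Substitute r = (-22, 3, 7) + t(145, -116, -145) into the plane: -912 + 6032t = -288, so t = 3/29.
Intersection: (-22, 3, 7) + (3/29)·(145, -116, -145) = (-7, -9, -8).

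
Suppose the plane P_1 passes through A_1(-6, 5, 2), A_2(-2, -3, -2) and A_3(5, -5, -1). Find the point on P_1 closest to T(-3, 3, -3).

(-4, 1, 0)

A_1A_2 = (4, -8, -4), A_1A_3 = (11, -10, -3); a normal to P_1 is A_1A_2 × A_1A_3 = (-16, -32, 48).
Using A_1: P_1 has equation -16x - 32y + 48z = 32.
Foot = T − λn with λ = (n·T − d)/|n|² = (-192 − 32)/3584 = -1/16.
Foot = (-3, 3, -3) − (-1/16)·(-16, -32, 48) = (-4, 1, 0).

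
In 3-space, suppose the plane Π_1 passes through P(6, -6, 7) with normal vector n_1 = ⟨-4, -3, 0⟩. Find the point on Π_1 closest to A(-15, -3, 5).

(-3, 6, 5)

Π_1: n_1·r = n_1·P gives -4x - 3y = -6.
Foot = A − λn with λ = (n·A − d)/|n|² = (69 − (-6))/25 = 3.
Foot = (-15, -3, 5) − 3·(-4, -3, 0) = (-3, 6, 5).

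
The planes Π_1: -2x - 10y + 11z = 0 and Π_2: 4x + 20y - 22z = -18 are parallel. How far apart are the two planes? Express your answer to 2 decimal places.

0.60

Rescale Π_2 by 1/(-2): -2x - 10y + 11z = 9. Then distance = |0 − 9| / √225 ≈ 0.60.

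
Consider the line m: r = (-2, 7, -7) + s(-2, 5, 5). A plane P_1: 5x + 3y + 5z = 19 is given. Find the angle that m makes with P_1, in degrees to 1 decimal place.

sin θ = |n·v| / (|n||v|) = |30| / (√59 · √54) = 0.53149.
θ ≈ 32.1°.

32.1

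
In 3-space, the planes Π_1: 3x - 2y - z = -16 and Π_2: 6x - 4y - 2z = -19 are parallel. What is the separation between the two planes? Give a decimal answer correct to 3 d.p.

1.737

Rescale Π_2 by 1/2: 3x - 2y - z = -19/2. Then distance = |-16 − (-19/2)| / √14 ≈ 1.737.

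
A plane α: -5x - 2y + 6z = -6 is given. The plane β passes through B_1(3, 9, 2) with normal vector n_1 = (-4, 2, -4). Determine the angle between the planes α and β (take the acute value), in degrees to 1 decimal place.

β: n_1·r = n_1·B_1 gives -4x + 2y - 4z = -2.
cos θ = |n₁·n₂| / (|n₁||n₂|) = |-8| / (√65 · √36).
θ = arccos(0.16538) ≈ 80.5°.

80.5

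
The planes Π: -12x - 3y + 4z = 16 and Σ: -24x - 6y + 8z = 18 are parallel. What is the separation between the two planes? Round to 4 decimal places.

Rescale Σ by 1/2: -12x - 3y + 4z = 9. Then distance = |16 − 9| / √169 ≈ 0.5385.

0.5385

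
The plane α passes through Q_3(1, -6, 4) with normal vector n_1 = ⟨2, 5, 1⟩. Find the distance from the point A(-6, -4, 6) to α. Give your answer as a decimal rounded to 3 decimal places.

0.365

α: n_1·r = n_1·Q_3 gives 2x + 5y + z = -24.
n·A − d = (2)·(-6) + (5)·(-4) + (1)·(6) − (-24) = -2; |n| = √30.
Distance = |-2| / √30 = 2/√30 ≈ 0.365.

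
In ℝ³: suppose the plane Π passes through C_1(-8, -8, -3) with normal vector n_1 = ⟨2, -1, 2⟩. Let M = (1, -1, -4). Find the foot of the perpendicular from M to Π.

Π: n_1·r = n_1·C_1 gives 2x - y + 2z = -14.
Foot = M − λn with λ = (n·M − d)/|n|² = (-5 − (-14))/9 = 1.
Foot = (1, -1, -4) − 1·(2, -1, 2) = (-1, 0, -6).

(-1, 0, -6)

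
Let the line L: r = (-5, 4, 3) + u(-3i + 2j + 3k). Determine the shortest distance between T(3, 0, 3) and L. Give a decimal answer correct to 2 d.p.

Taking (-5, 4, 3) on L with direction v = (-3, 2, 3): w = T − (-5, 4, 3) = (8, -4, 0), and w × v = (-12, -24, 4).
Distance = |w × v| / |v| = √736 / √22 ≈ 5.78.

5.78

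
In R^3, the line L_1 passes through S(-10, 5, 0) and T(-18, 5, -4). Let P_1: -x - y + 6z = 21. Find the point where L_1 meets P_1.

A direction vector for L_1 is T − S = (-8, 0, -4).
Substitute r = (-10, 5, 0) + t(-8, 0, -4) into the plane: 5 + (-16)t = 21, so t = -1.
Intersection: (-10, 5, 0) + (-1)·(-8, 0, -4) = (-2, 5, 4).

(-2, 5, 4)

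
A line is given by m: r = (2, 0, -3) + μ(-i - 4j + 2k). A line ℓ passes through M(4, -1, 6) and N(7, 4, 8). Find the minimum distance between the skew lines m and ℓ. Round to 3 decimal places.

0.909

A direction vector for ℓ is N − M = (3, 5, 2).
Common perpendicular direction n = (-1, -4, 2) × (3, 5, 2) = (-18, 8, 7).
With w = (4, -1, 6) − (2, 0, -3) = (2, -1, 9), w · n = 19.
Distance = |w · n| / |n| = |19| / √437 ≈ 0.909.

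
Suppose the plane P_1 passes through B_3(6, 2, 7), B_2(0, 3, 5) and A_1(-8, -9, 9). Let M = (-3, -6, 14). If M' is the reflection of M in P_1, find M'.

(-1, -10, 6)

B_3B_2 = (-6, 1, -2), B_3A_1 = (-14, -11, 2); a normal to P_1 is B_3B_2 × B_3A_1 = (-20, 40, 80).
Using B_3: P_1 has equation -20x + 40y + 80z = 520.
λ = (n·M − d)/|n|² = (940 − 520)/8400 = 1/20.
Reflection = M − 2λn = (-3, -6, 14) − (1/10)·(-20, 40, 80) = (-1, -10, 6).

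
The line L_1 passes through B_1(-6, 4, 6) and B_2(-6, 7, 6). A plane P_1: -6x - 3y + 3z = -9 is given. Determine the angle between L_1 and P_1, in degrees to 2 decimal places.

24.09

A direction vector for L_1 is B_2 − B_1 = (0, 3, 0).
sin θ = |n·v| / (|n||v|) = |-9| / (√54 · √9) = 0.40825.
θ ≈ 24.09°.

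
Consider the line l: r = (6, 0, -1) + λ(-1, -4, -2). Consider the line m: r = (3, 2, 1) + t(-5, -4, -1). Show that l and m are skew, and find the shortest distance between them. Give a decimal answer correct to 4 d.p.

0.1064

Common perpendicular direction n = (-1, -4, -2) × (-5, -4, -1) = (-4, 9, -16).
With w = (3, 2, 1) − (6, 0, -1) = (-3, 2, 2), w · n = -2.
Since n ≠ 0 the lines are not parallel, and w · n = -2 ≠ 0 so they do not intersect; hence they are skew.
Distance = |w · n| / |n| = |-2| / √353 ≈ 0.1064.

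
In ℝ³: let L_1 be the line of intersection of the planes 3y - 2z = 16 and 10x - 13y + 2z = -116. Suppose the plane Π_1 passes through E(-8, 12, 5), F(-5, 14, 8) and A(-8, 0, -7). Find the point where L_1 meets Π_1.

(-8, 2, -5)

Direction of L_1: (0, 3, -2) × (10, -13, 2) = (-20, -20, -30).
A point on L_1: solving the two plane equations with x = 0 gives (0, 10, 7).
EF = (3, 2, 3), EA = (0, -12, -12); a normal to Π_1 is EF × EA = (12, 36, -36).
Using E: Π_1 has equation 12x + 36y - 36z = 156.
Substitute r = (0, 10, 7) + t(-20, -20, -30) into the plane: 108 + 120t = 156, so t = 2/5.
Intersection: (0, 10, 7) + (2/5)·(-20, -20, -30) = (-8, 2, -5).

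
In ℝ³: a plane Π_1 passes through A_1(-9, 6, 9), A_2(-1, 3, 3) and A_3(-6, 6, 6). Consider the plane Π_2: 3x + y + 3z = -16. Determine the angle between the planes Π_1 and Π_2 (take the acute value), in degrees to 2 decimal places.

11.98

A_1A_2 = (8, -3, -6), A_1A_3 = (3, 0, -3); a normal to Π_1 is A_1A_2 × A_1A_3 = (9, 6, 9).
Using A_1: Π_1 has equation 9x + 6y + 9z = 36.
cos θ = |n₁·n₂| / (|n₁||n₂|) = |60| / (√198 · √19).
θ = arccos(0.97823) ≈ 11.98°.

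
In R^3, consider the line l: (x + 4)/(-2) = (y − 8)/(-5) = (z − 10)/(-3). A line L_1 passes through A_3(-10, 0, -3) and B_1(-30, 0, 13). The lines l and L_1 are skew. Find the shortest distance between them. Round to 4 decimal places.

6.6209

l has direction (-2, -5, -3) through (-4, 8, 10).
A direction vector for L_1 is B_1 − A_3 = (-20, 0, 16).
Common perpendicular direction n = (-2, -5, -3) × (-20, 0, 16) = (-80, 92, -100).
With w = (-10, 0, -3) − (-4, 8, 10) = (-6, -8, -13), w · n = 1044.
Distance = |w · n| / |n| = |1044| / √24864 ≈ 6.6209.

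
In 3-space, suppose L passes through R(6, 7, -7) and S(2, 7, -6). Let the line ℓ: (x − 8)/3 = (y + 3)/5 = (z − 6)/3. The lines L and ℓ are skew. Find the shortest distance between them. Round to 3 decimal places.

A direction vector for L is S − R = (-4, 0, 1).
ℓ has direction (3, 5, 3) through (8, -3, 6).
Common perpendicular direction n = (-4, 0, 1) × (3, 5, 3) = (-5, 15, -20).
With w = (8, -3, 6) − (6, 7, -7) = (2, -10, 13), w · n = -420.
Distance = |w · n| / |n| = |-420| / √650 ≈ 16.474.

16.474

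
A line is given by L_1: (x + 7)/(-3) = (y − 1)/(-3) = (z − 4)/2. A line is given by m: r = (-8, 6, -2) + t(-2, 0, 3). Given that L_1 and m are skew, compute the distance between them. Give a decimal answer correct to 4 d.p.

L_1 has direction (-3, -3, 2) through (-7, 1, 4).
Common perpendicular direction n = (-3, -3, 2) × (-2, 0, 3) = (-9, 5, -6).
With w = (-8, 6, -2) − (-7, 1, 4) = (-1, 5, -6), w · n = 70.
Distance = |w · n| / |n| = |70| / √142 ≈ 5.8743.

5.8743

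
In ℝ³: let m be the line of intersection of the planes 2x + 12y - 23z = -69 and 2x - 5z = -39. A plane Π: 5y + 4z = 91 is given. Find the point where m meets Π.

Direction of m: (2, 12, -23) × (2, 0, -5) = (-60, -36, -24).
A point on m: solving the two plane equations with x = 23 gives (23, 23, 17).
Substitute r = (23, 23, 17) + t(-60, -36, -24) into the plane: 183 + (-276)t = 91, so t = 1/3.
Intersection: (23, 23, 17) + (1/3)·(-60, -36, -24) = (3, 11, 9).

(3, 11, 9)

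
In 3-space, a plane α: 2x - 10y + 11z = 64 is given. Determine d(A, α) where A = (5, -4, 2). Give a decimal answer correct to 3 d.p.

n·A − d = (2)·(5) + (-10)·(-4) + (11)·(2) − 64 = 8; |n| = √225.
Distance = |8| / √225 = 8/√225 ≈ 0.533.

0.533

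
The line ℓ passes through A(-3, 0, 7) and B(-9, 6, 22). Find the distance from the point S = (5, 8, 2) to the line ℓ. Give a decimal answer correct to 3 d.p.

A direction vector for ℓ is B − A = (-6, 6, 15).
Taking (-3, 0, 7) on ℓ with direction v = (-6, 6, 15): w = S − (-3, 0, 7) = (8, 8, -5), and w × v = (150, -90, 96).
Distance = |w × v| / |v| = √39816 / √297 ≈ 11.578.

11.578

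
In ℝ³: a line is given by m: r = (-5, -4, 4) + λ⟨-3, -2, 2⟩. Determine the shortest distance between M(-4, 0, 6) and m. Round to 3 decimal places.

4.256

Taking (-5, -4, 4) on m with direction v = (-3, -2, 2): w = M − (-5, -4, 4) = (1, 4, 2), and w × v = (12, -8, 10).
Distance = |w × v| / |v| = √308 / √17 ≈ 4.256.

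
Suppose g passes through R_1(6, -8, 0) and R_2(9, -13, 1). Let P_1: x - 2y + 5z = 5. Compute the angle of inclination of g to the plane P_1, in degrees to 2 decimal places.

33.74

A direction vector for g is R_2 − R_1 = (3, -5, 1).
sin θ = |n·v| / (|n||v|) = |18| / (√30 · √35) = 0.55549.
θ ≈ 33.74°.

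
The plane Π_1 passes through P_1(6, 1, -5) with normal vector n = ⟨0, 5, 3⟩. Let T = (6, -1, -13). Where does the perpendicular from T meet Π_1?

(6, 4, -10)

Π_1: n·r = n·P_1 gives 5y + 3z = -10.
Foot = T − λn with λ = (n·T − d)/|n|² = (-44 − (-10))/34 = -1.
Foot = (6, -1, -13) − (-1)·(0, 5, 3) = (6, 4, -10).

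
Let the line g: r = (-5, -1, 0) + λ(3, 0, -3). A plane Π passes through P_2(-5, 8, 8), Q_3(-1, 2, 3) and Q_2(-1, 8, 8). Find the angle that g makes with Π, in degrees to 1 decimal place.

32.9

P_2Q_3 = (4, -6, -5), P_2Q_2 = (4, 0, 0); a normal to Π is P_2Q_3 × P_2Q_2 = (0, -20, 24).
Using P_2: Π has equation -20y + 24z = 32.
sin θ = |n·v| / (|n||v|) = |-72| / (√976 · √18) = 0.54321.
θ ≈ 32.9°.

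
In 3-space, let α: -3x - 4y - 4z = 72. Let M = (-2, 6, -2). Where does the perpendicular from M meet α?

(-8, -2, -10)

Foot = M − λn with λ = (n·M − d)/|n|² = (-10 − 72)/41 = -2.
Foot = (-2, 6, -2) − (-2)·(-3, -4, -4) = (-8, -2, -10).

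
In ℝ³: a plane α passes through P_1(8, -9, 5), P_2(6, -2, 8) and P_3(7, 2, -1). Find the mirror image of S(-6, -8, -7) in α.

P_1P_2 = (-2, 7, 3), P_1P_3 = (-1, 11, -6); a normal to α is P_1P_2 × P_1P_3 = (-75, -15, -15).
Using P_1: α has equation -75x - 15y - 15z = -540.
λ = (n·S − d)/|n|² = (675 − (-540))/6075 = 1/5.
Reflection = S − 2λn = (-6, -8, -7) − (2/5)·(-75, -15, -15) = (24, -2, -1).

(24, -2, -1)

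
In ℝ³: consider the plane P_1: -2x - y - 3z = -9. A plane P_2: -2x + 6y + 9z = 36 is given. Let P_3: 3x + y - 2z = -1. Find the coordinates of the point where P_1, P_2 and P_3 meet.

(0, 3, 2)

Solving the 3×3 linear system -2x - y - 3z = -9, -2x + 6y + 9z = 36, 3x + y - 2z = -1 (e.g. by elimination or Cramer's rule, determinant = 79) gives (0, 3, 2).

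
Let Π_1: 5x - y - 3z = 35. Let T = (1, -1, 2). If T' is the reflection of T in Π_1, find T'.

(11, -3, -4)

λ = (n·T − d)/|n|² = (0 − 35)/35 = -1.
Reflection = T − 2λn = (1, -1, 2) − (-2)·(5, -1, -3) = (11, -3, -4).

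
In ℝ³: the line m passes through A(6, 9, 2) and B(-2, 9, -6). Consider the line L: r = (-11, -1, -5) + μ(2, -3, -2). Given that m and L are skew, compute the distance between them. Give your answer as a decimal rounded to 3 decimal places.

A direction vector for m is B − A = (-8, 0, -8).
Common perpendicular direction n = (-8, 0, -8) × (2, -3, -2) = (-24, -32, 24).
With w = (-11, -1, -5) − (6, 9, 2) = (-17, -10, -7), w · n = 560.
Distance = |w · n| / |n| = |560| / √2176 ≈ 12.005.

12.005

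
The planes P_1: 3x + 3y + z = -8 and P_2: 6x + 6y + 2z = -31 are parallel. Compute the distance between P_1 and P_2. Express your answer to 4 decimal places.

Rescale P_2 by 1/2: 3x + 3y + z = -31/2. Then distance = |-8 − (-31/2)| / √19 ≈ 1.7206.

1.7206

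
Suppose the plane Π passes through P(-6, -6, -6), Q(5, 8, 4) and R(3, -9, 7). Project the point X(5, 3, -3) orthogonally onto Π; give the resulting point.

PQ = (11, 14, 10), PR = (9, -3, 13); a normal to Π is PQ × PR = (212, -53, -159).
Using P: Π has equation 212x - 53y - 159z = 0.
Foot = X − λn with λ = (n·X − d)/|n|² = (1378 − 0)/73034 = 1/53.
Foot = (5, 3, -3) − (1/53)·(212, -53, -159) = (1, 4, 0).

(1, 4, 0)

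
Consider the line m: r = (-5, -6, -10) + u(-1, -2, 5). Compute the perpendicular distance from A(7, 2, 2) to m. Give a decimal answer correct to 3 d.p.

17.829

Taking (-5, -6, -10) on m with direction v = (-1, -2, 5): w = A − (-5, -6, -10) = (12, 8, 12), and w × v = (64, -72, -16).
Distance = |w × v| / |v| = √9536 / √30 ≈ 17.829.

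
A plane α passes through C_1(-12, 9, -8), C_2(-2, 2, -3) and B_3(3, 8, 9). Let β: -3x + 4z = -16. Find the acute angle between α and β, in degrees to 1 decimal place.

C_1C_2 = (10, -7, 5), C_1B_3 = (15, -1, 17); a normal to α is C_1C_2 × C_1B_3 = (-114, -95, 95).
Using C_1: α has equation -114x - 95y + 95z = -247.
cos θ = |n₁·n₂| / (|n₁||n₂|) = |722| / (√31046 · √25).
θ = arccos(0.81953) ≈ 35.0°.

35.0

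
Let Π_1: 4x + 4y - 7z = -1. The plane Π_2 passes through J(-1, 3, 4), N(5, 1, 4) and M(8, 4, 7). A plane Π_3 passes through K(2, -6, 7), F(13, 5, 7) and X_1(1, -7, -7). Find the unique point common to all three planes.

(3, -5, -1)

JN = (6, -2, 0), JM = (9, 1, 3); a normal to Π_2 is JN × JM = (-6, -18, 24).
Using J: Π_2 has equation -6x - 18y + 24z = 48.
KF = (11, 11, 0), KX_1 = (-1, -1, -14); a normal to Π_3 is KF × KX_1 = (-154, 154, 0).
Using K: Π_3 has equation -154x + 154y = -1232.
Solving the 3×3 linear system 4x + 4y - 7z = -1, -6x - 18y + 24z = 48, -154x + 154y = -1232 (e.g. by elimination or Cramer's rule, determinant = -3696) gives (3, -5, -1).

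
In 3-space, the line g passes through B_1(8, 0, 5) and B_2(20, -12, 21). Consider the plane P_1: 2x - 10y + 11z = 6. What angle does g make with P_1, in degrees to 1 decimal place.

66.2

A direction vector for g is B_2 − B_1 = (12, -12, 16).
sin θ = |n·v| / (|n||v|) = |320| / (√225 · √544) = 0.91466.
θ ≈ 66.2°.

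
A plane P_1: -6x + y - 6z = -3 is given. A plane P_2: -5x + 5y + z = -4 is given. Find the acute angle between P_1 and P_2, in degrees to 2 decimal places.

61.62

cos θ = |n₁·n₂| / (|n₁||n₂|) = |29| / (√73 · √51).
θ = arccos(0.47528) ≈ 61.62°.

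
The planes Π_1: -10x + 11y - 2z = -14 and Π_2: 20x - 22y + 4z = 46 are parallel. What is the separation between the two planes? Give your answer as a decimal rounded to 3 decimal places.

0.600

Rescale Π_2 by 1/(-2): -10x + 11y - 2z = -23. Then distance = |-14 − (-23)| / √225 ≈ 0.600.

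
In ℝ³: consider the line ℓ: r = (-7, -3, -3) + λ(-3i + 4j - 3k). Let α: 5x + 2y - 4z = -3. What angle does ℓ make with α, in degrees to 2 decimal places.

sin θ = |n·v| / (|n||v|) = |5| / (√45 · √34) = 0.12783.
θ ≈ 7.34°.

7.34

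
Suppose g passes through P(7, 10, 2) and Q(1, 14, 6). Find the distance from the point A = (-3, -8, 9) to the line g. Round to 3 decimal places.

21.662

A direction vector for g is Q − P = (-6, 4, 4).
Taking (7, 10, 2) on g with direction v = (-6, 4, 4): w = A − (7, 10, 2) = (-10, -18, 7), and w × v = (-100, -2, -148).
Distance = |w × v| / |v| = √31908 / √68 ≈ 21.662.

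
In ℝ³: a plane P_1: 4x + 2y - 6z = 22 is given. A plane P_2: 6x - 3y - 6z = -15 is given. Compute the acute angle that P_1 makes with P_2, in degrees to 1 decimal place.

36.7

cos θ = |n₁·n₂| / (|n₁||n₂|) = |54| / (√56 · √81).
θ = arccos(0.80178) ≈ 36.7°.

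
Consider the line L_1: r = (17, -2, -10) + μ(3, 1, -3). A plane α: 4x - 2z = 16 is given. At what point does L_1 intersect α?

Substitute r = (17, -2, -10) + t(3, 1, -3) into the plane: 88 + 18t = 16, so t = -4.
Intersection: (17, -2, -10) + (-4)·(3, 1, -3) = (5, -6, 2).

(5, -6, 2)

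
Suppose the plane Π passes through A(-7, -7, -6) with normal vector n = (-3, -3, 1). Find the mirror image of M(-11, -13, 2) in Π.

(1, -1, -2)

Π: n·r = n·A gives -3x - 3y + z = 36.
λ = (n·M − d)/|n|² = (74 − 36)/19 = 2.
Reflection = M − 2λn = (-11, -13, 2) − 4·(-3, -3, 1) = (1, -1, -2).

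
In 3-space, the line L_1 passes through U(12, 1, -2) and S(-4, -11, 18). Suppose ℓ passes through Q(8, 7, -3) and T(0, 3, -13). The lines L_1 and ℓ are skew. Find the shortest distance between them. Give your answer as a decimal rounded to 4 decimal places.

A direction vector for L_1 is S − U = (-16, -12, 20).
A direction vector for ℓ is T − Q = (-8, -4, -10).
Common perpendicular direction n = (-16, -12, 20) × (-8, -4, -10) = (200, -320, -32).
With w = (8, 7, -3) − (12, 1, -2) = (-4, 6, -1), w · n = -2688.
Distance = |w · n| / |n| = |-2688| / √143424 ≈ 7.0977.

7.0977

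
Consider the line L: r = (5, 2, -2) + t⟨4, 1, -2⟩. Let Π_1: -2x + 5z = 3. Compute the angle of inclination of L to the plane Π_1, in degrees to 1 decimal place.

sin θ = |n·v| / (|n||v|) = |-18| / (√29 · √21) = 0.72940.
θ ≈ 46.8°.

46.8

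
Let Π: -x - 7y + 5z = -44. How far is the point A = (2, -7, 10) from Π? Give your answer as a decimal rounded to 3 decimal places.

n·A − d = (-1)·(2) + (-7)·(-7) + (5)·(10) − (-44) = 141; |n| = √75.
Distance = |141| / √75 = 141/√75 ≈ 16.281.

16.281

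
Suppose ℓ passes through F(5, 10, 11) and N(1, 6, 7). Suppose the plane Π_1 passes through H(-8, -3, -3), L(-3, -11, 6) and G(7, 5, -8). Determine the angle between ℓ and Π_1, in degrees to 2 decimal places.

46.69

A direction vector for ℓ is N − F = (-4, -4, -4).
HL = (5, -8, 9), HG = (15, 8, -5); a normal to Π_1 is HL × HG = (-32, 160, 160).
Using H: Π_1 has equation -32x + 160y + 160z = -704.
sin θ = |n·v| / (|n||v|) = |-1152| / (√52224 · √48) = 0.72761.
θ ≈ 46.69°.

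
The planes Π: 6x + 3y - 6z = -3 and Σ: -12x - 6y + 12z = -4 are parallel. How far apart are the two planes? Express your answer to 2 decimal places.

Rescale Σ by 1/(-2): 6x + 3y - 6z = 2. Then distance = |-3 − 2| / √81 ≈ 0.56.

0.56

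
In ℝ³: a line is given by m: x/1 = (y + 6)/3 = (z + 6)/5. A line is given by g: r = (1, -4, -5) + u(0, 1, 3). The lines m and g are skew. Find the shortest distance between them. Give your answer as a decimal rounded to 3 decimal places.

0.196

m has direction (1, 3, 5) through (0, -6, -6).
Common perpendicular direction n = (1, 3, 5) × (0, 1, 3) = (4, -3, 1).
With w = (1, -4, -5) − (0, -6, -6) = (1, 2, 1), w · n = -1.
Distance = |w · n| / |n| = |-1| / √26 ≈ 0.196.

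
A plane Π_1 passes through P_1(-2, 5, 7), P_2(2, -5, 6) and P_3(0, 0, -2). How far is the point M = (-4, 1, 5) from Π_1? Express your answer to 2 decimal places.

P_1P_2 = (4, -10, -1), P_1P_3 = (2, -5, -9); a normal to Π_1 is P_1P_2 × P_1P_3 = (85, 34, 0).
Using P_1: Π_1 has equation 85x + 34y = 0.
n·M − d = (85)·(-4) + (34)·(1) + (0)·(5) − 0 = -306; |n| = √8381.
Distance = |-306| / √8381 = 306/√8381 ≈ 3.34.

3.34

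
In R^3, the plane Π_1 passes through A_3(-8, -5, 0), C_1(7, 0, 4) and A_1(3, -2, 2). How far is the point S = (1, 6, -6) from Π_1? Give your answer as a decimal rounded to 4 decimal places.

11.3161

A_3C_1 = (15, 5, 4), A_3A_1 = (11, 3, 2); a normal to Π_1 is A_3C_1 × A_3A_1 = (-2, 14, -10).
Using A_3: Π_1 has equation -2x + 14y - 10z = -54.
n·S − d = (-2)·(1) + (14)·(6) + (-10)·(-6) − (-54) = 196; |n| = √300.
Distance = |196| / √300 = 196/√300 ≈ 11.3161.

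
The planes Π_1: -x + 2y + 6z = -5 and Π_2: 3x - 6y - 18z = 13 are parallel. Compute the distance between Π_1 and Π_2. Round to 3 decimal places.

Rescale Π_2 by 1/(-3): -x + 2y + 6z = -13/3. Then distance = |-5 − (-13/3)| / √41 ≈ 0.104.

0.104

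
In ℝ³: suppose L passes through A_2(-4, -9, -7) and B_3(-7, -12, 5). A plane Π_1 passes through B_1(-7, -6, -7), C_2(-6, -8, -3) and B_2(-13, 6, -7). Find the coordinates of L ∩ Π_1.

(-5, -10, -3)

A direction vector for L is B_3 − A_2 = (-3, -3, 12).
B_1C_2 = (1, -2, 4), B_1B_2 = (-6, 12, 0); a normal to Π_1 is B_1C_2 × B_1B_2 = (-48, -24, 0).
Using B_1: Π_1 has equation -48x - 24y = 480.
Substitute r = (-4, -9, -7) + t(-3, -3, 12) into the plane: 408 + 216t = 480, so t = 1/3.
Intersection: (-4, -9, -7) + (1/3)·(-3, -3, 12) = (-5, -10, -3).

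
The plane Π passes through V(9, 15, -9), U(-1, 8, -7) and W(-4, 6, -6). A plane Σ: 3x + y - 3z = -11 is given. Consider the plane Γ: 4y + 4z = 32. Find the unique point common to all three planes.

VU = (-10, -7, 2), VW = (-13, -9, 3); a normal to Π is VU × VW = (-3, 4, -1).
Using V: Π has equation -3x + 4y - z = 42.
Solving the 3×3 linear system -3x + 4y - z = 42, 3x + y - 3z = -11, 4y + 4z = 32 (e.g. by elimination or Cramer's rule, determinant = -108) gives (-5, 7, 1).

(-5, 7, 1)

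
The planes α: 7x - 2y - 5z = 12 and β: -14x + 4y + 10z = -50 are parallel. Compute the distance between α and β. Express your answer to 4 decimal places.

Rescale β by 1/(-2): 7x - 2y - 5z = 25. Then distance = |12 − 25| / √78 ≈ 1.4720.

1.4720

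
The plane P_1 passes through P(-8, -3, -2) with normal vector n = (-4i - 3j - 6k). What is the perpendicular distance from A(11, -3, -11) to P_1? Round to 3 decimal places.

2.817

P_1: n·r = n·P gives -4x - 3y - 6z = 53.
n·A − d = (-4)·(11) + (-3)·(-3) + (-6)·(-11) − 53 = -22; |n| = √61.
Distance = |-22| / √61 = 22/√61 ≈ 2.817.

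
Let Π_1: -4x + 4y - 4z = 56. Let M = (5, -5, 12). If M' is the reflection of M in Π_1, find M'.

λ = (n·M − d)/|n|² = (-88 − 56)/48 = -3.
Reflection = M − 2λn = (5, -5, 12) − (-6)·(-4, 4, -4) = (-19, 19, -12).

(-19, 19, -12)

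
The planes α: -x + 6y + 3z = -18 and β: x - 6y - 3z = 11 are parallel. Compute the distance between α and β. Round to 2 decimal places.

1.03

Rescale β by 1/(-1): -x + 6y + 3z = -11. Then distance = |-18 − (-11)| / √46 ≈ 1.03.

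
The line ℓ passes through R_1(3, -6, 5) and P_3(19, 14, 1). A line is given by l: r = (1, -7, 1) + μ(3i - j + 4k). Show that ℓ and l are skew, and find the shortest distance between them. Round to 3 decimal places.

1.732

A direction vector for ℓ is P_3 − R_1 = (16, 20, -4).
Common perpendicular direction n = (16, 20, -4) × (3, -1, 4) = (76, -76, -76).
With w = (1, -7, 1) − (3, -6, 5) = (-2, -1, -4), w · n = 228.
Since n ≠ 0 the lines are not parallel, and w · n = 228 ≠ 0 so they do not intersect; hence they are skew.
Distance = |w · n| / |n| = |228| / √17328 ≈ 1.732.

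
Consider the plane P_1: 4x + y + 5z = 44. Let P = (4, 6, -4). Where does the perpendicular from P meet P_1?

(8, 7, 1)

Foot = P − λn with λ = (n·P − d)/|n|² = (2 − 44)/42 = -1.
Foot = (4, 6, -4) − (-1)·(4, 1, 5) = (8, 7, 1).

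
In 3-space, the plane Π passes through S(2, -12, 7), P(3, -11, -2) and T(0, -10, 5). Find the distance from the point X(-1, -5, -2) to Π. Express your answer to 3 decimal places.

2.160

SP = (1, 1, -9), ST = (-2, 2, -2); a normal to Π is SP × ST = (16, 20, 4).
Using S: Π has equation 16x + 20y + 4z = -180.
n·X − d = (16)·(-1) + (20)·(-5) + (4)·(-2) − (-180) = 56; |n| = √672.
Distance = |56| / √672 = 56/√672 ≈ 2.160.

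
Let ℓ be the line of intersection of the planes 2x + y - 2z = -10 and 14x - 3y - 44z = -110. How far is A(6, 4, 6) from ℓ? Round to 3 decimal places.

Direction of ℓ: (2, 1, -2) × (14, -3, -44) = (-50, 60, -20).
A point on ℓ: solving the two plane equations with x = -2 gives (-2, -2, 2).
Taking (-2, -2, 2) on ℓ with direction v = (-50, 60, -20): w = A − (-2, -2, 2) = (8, 6, 4), and w × v = (-360, -40, 780).
Distance = |w × v| / |v| = √739600 / √6500 ≈ 10.667.

10.667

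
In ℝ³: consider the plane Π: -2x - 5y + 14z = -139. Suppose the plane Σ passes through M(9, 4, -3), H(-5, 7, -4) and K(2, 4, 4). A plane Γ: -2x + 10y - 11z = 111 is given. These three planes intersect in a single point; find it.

MH = (-14, 3, -1), MK = (-7, 0, 7); a normal to Σ is MH × MK = (21, 105, 21).
Using M: Σ has equation 21x + 105y + 21z = 546.
Solving the 3×3 linear system -2x - 5y + 14z = -139, 21x + 105y + 21z = 546, -2x + 10y - 11z = 111 (e.g. by elimination or Cramer's rule, determinant = 7665) gives (8, 5, -7).

(8, 5, -7)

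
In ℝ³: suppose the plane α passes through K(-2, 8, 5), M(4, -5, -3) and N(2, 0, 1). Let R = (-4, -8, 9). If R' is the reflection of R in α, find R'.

KM = (6, -13, -8), KN = (4, -8, -4); a normal to α is KM × KN = (-12, -8, 4).
Using K: α has equation -12x - 8y + 4z = -20.
λ = (n·R − d)/|n|² = (148 − (-20))/224 = 3/4.
Reflection = R − 2λn = (-4, -8, 9) − (3/2)·(-12, -8, 4) = (14, 4, 3).

(14, 4, 3)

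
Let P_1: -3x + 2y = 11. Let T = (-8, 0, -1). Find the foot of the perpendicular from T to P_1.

Foot = T − λn with λ = (n·T − d)/|n|² = (24 − 11)/13 = 1.
Foot = (-8, 0, -1) − 1·(-3, 2, 0) = (-5, -2, -1).

(-5, -2, -1)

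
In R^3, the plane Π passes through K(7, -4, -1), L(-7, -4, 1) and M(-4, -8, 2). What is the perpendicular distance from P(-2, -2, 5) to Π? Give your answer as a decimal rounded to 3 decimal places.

5.067

KL = (-14, 0, 2), KM = (-11, -4, 3); a normal to Π is KL × KM = (8, 20, 56).
Using K: Π has equation 8x + 20y + 56z = -80.
n·P − d = (8)·(-2) + (20)·(-2) + (56)·(5) − (-80) = 304; |n| = √3600.
Distance = |304| / √3600 = 304/√3600 ≈ 5.067.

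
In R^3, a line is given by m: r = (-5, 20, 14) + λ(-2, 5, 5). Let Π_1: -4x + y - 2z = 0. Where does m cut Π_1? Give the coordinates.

Substitute r = (-5, 20, 14) + t(-2, 5, 5) into the plane: 12 + 3t = 0, so t = -4.
Intersection: (-5, 20, 14) + (-4)·(-2, 5, 5) = (3, 0, -6).

(3, 0, -6)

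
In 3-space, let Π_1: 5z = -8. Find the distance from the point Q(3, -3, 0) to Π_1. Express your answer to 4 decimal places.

1.6000

n·Q − d = (0)·(3) + (0)·(-3) + (5)·(0) − (-8) = 8; |n| = √25.
Distance = |8| / √25 = 8/√25 ≈ 1.6000.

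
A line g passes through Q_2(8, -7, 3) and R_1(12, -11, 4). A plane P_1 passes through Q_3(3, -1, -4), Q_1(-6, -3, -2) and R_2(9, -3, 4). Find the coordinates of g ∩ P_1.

(4, -3, 2)

A direction vector for g is R_1 − Q_2 = (4, -4, 1).
Q_3Q_1 = (-9, -2, 2), Q_3R_2 = (6, -2, 8); a normal to P_1 is Q_3Q_1 × Q_3R_2 = (-12, 84, 30).
Using Q_3: P_1 has equation -12x + 84y + 30z = -240.
Substitute r = (8, -7, 3) + t(4, -4, 1) into the plane: -594 + (-354)t = -240, so t = -1.
Intersection: (8, -7, 3) + (-1)·(4, -4, 1) = (4, -3, 2).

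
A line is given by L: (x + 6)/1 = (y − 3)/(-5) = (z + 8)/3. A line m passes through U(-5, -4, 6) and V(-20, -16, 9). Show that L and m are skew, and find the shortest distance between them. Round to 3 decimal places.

L has direction (1, -5, 3) through (-6, 3, -8).
A direction vector for m is V − U = (-15, -12, 3).
Common perpendicular direction n = (1, -5, 3) × (-15, -12, 3) = (21, -48, -87).
With w = (-5, -4, 6) − (-6, 3, -8) = (1, -7, 14), w · n = -861.
Since n ≠ 0 the lines are not parallel, and w · n = -861 ≠ 0 so they do not intersect; hence they are skew.
Distance = |w · n| / |n| = |-861| / √10314 ≈ 8.478.

8.478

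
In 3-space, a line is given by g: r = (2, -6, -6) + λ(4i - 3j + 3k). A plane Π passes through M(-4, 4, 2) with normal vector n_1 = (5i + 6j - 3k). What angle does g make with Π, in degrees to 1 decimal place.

8.2

Π: n_1·r = n_1·M gives 5x + 6y - 3z = -2.
sin θ = |n·v| / (|n||v|) = |-7| / (√70 · √34) = 0.14349.
θ ≈ 8.2°.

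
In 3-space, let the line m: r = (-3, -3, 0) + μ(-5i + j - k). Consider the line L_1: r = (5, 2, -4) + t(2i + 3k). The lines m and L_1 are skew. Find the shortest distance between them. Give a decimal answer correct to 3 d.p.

7.190

Common perpendicular direction n = (-5, 1, -1) × (2, 0, 3) = (3, 13, -2).
With w = (5, 2, -4) − (-3, -3, 0) = (8, 5, -4), w · n = 97.
Distance = |w · n| / |n| = |97| / √182 ≈ 7.190.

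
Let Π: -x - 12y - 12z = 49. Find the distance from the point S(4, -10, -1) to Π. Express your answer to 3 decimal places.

4.647

n·S − d = (-1)·(4) + (-12)·(-10) + (-12)·(-1) − 49 = 79; |n| = √289.
Distance = |79| / √289 = 79/√289 ≈ 4.647.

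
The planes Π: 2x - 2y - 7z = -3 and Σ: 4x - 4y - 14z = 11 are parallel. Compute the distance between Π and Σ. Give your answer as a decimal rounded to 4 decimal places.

Rescale Σ by 1/2: 2x - 2y - 7z = 11/2. Then distance = |-3 − (11/2)| / √57 ≈ 1.1259.

1.1259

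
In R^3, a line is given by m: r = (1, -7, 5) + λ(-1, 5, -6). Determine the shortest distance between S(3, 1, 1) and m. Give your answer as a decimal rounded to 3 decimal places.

4.690

Taking (1, -7, 5) on m with direction v = (-1, 5, -6): w = S − (1, -7, 5) = (2, 8, -4), and w × v = (-28, 16, 18).
Distance = |w × v| / |v| = √1364 / √62 ≈ 4.690.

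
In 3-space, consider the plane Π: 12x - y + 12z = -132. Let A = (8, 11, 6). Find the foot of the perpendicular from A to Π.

Foot = A − λn with λ = (n·A − d)/|n|² = (157 − (-132))/289 = 1.
Foot = (8, 11, 6) − 1·(12, -1, 12) = (-4, 12, -6).

(-4, 12, -6)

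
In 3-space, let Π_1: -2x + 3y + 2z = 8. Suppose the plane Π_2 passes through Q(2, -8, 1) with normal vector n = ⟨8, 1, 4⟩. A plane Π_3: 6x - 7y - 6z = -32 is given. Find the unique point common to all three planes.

(-2, -4, 8)

Π_2: n·r = n·Q gives 8x + y + 4z = 12.
Solving the 3×3 linear system -2x + 3y + 2z = 8, 8x + y + 4z = 12, 6x - 7y - 6z = -32 (e.g. by elimination or Cramer's rule, determinant = 48) gives (-2, -4, 8).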